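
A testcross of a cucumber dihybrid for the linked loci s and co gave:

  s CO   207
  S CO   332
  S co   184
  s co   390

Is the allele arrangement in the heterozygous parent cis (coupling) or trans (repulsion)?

cis

The two most frequent classes are S CO (332) and s co (390); these are the parental (non-recombinant) types.
So the F1 carried S CO on one chromosome and s co on the other — the recessive alleles are on the same chromosome (cis / coupling).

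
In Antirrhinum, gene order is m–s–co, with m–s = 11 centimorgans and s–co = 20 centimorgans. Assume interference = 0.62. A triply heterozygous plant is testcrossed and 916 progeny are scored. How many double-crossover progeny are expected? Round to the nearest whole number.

8

Map distances give recombination frequencies of 0.110 and 0.200 for the two intervals.
With interference 0.62 (so coincidence = 0.38), expected double-crossover frequency = 0.110 × 0.200 × 0.38 = 0.00836.
Expected number = 0.00836 × 916 = 7.66 ≈ 8.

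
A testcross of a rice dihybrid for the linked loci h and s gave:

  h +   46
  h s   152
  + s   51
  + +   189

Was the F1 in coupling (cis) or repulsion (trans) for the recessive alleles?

The two most frequent classes are + + (189) and h s (152); these are the parental (non-recombinant) types.
So the F1 carried + + on one chromosome and h s on the other — the recessive alleles are on the same chromosome (cis / coupling).

cis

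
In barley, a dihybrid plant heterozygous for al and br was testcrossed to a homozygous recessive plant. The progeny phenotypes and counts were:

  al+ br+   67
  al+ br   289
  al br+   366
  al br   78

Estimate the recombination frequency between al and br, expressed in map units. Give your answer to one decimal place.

The two most frequent classes, al+ br (289) and al br+ (366), are the parental types, so the F1 was al+ br / al br+.
The recombinant classes are al+ br+ and al br: 67 + 78 = 145.
Recombination frequency = 145/800 = 0.1812 ≈ 18.1%, i.e. 18.1 map units.

18.1 map units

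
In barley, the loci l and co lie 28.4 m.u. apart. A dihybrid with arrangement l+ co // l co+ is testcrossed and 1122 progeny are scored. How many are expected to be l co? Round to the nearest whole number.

159

A map distance of 28.4 m.u. corresponds to a recombination frequency of 0.284.
The F1 is l+ co / l co+, so l co is a recombinant gamete class with expected frequency r/2 = 0.284/2 = 0.1420.
Expected number = 0.1420 × 1122 = 159.32 ≈ 159.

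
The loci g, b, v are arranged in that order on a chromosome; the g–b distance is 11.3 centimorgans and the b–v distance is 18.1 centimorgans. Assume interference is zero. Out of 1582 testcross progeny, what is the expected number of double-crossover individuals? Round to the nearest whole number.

Map distances give recombination frequencies of 0.113 and 0.181 for the two intervals.
With no interference, expected double-crossover frequency = 0.113 × 0.181 = 0.02045.
Expected number = 0.02045 × 1582 = 32.36 ≈ 32.

32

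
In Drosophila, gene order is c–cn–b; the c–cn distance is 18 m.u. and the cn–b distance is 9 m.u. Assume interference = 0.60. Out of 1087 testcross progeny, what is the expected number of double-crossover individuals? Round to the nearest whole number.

7

Map distances give recombination frequencies of 0.180 and 0.090 for the two intervals.
With interference 0.60 (so coincidence = 0.40), expected double-crossover frequency = 0.180 × 0.090 × 0.40 = 0.00648.
Expected number = 0.00648 × 1087 = 7.04 ≈ 7.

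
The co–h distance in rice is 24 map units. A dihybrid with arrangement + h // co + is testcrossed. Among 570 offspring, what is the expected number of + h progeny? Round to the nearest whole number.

A map distance of 24 map units corresponds to a recombination frequency of 0.240.
The F1 is + h / co +, so + h is a parental gamete class with expected frequency (1 − r)/2 = 0.760/2 = 0.3800.
Expected number = 0.3800 × 570 = 216.60 ≈ 217.

217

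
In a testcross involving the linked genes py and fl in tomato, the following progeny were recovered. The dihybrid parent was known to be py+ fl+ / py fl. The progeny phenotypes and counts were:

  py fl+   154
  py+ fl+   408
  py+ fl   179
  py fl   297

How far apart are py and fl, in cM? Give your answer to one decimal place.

32.1 cM

The recombinant classes are py+ fl and py fl+: 179 + 154 = 333.
Recombination frequency = 333/1038 = 0.3208 ≈ 32.1%, i.e. 32.1 cM.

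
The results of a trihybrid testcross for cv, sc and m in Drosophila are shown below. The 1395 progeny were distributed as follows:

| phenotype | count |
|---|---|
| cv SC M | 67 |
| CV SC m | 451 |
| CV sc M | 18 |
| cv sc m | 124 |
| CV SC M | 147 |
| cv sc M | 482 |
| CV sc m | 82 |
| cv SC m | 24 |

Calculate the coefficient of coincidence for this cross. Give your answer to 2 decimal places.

0.98

The two most frequent reciprocal classes, CV SC m and cv sc M, are the parental types, so the F1 was CV SC m / cv sc M.
The two rarest classes, cv SC m and CV sc M, are the double crossovers. Comparing them with the parentals, only the cv allele has switched, so cv is the middle locus and the order is sc – cv – m.
sc–cv: (149 + 42)/1395 = 0.1369; cv–m: (271 + 42)/1395 = 0.2244.
Expected DCO frequency = 0.1369 × 0.2244 ≈ 0.03072; observed = 42/1395 ≈ 0.03011.
Coefficient of coincidence = 0.03011/0.03072 ≈ 0.98.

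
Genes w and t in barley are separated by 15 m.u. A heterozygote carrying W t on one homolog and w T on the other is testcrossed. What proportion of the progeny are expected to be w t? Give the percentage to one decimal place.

7.5%

A map distance of 15 m.u. corresponds to a recombination frequency of 0.150.
The F1 is W t / w T, so w t is a recombinant gamete class with expected frequency r/2 = 0.150/2 = 0.0750.
That is 0.0750 = 7.5% of the progeny.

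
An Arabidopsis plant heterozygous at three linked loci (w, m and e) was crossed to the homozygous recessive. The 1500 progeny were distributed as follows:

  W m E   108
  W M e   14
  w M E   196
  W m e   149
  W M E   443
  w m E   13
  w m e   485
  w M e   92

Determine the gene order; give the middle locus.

The two most frequent reciprocal classes, w m e and W M E, are the parental types, so the F1 was w m e / W M E.
The two rarest classes, w m E and W M e, are the double crossovers. Comparing them with the parentals, only the e allele has switched, so e is the middle locus and the order is w – e – m.

e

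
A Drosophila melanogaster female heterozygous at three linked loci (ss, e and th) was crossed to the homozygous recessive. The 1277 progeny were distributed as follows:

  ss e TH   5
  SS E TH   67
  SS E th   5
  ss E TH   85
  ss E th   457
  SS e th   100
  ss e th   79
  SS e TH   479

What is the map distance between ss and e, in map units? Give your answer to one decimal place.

The two most frequent reciprocal classes, SS e TH and ss E th, are the parental types, so the F1 was SS e TH / ss E th.
The two rarest classes, ss e TH and SS E th, are the double crossovers. Comparing them with the parentals, only the ss allele has switched, so ss is the middle locus and the order is e – ss – th.
Crossovers in the e–ss interval produce the single-crossover classes SS E TH and ss e th (67 + 79 = 146) plus the double crossovers (10).
RF(e–ss) = (146 + 10) / 1277 = 156/1277 = 0.1222 → 12.2 map units.

12.2 map units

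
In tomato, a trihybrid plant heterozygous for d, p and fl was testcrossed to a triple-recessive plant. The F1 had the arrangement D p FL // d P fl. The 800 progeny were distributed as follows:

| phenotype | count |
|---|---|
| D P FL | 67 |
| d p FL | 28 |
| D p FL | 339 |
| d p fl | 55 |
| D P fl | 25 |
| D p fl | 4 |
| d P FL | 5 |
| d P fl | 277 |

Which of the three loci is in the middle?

fl

The two rarest classes, D p fl and d P FL, are the double crossovers. Comparing them with the parentals, only the fl allele has switched, so fl is the middle locus and the order is d – fl – p.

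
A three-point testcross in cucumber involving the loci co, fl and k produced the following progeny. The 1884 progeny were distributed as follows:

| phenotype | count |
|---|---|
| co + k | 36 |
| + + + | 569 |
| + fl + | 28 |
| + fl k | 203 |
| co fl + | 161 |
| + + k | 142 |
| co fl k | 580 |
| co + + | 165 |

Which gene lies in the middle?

fl

The two most frequent reciprocal classes, co fl k and + + +, are the parental types, so the F1 was co fl k / + + +.
The two rarest classes, co + k and + fl +, are the double crossovers. Comparing them with the parentals, only the fl allele has switched, so fl is the middle locus and the order is co – fl – k.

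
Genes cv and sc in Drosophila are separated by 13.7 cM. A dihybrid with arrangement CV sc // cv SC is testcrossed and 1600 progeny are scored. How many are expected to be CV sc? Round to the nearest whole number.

A map distance of 13.7 cM corresponds to a recombination frequency of 0.137.
The F1 is CV sc / cv SC, so CV sc is a parental gamete class with expected frequency (1 − r)/2 = 0.863/2 = 0.4315.
Expected number = 0.4315 × 1600 = 690.40 ≈ 690.

690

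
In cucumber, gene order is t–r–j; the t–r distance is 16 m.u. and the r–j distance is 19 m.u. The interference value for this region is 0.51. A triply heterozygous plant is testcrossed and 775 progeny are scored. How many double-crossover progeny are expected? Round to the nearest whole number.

Map distances give recombination frequencies of 0.160 and 0.190 for the two intervals.
With interference 0.51 (so coincidence = 0.49), expected double-crossover frequency = 0.160 × 0.190 × 0.49 = 0.01490.
Expected number = 0.01490 × 775 = 11.54 ≈ 12.

12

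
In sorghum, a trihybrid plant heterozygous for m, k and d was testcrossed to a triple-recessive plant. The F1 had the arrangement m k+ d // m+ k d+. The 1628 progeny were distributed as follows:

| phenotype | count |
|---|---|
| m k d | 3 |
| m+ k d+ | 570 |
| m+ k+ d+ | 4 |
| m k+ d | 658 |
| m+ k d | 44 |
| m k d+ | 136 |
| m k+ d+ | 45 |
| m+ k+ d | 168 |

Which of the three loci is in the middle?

k

The two rarest classes, m k d and m+ k+ d+, are the double crossovers. Comparing them with the parentals, only the k allele has switched, so k is the middle locus and the order is d – k – m.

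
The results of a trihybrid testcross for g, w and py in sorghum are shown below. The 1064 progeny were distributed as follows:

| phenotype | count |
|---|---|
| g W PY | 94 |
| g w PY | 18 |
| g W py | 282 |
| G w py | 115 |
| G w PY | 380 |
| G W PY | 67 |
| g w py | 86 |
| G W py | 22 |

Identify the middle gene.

g

The two most frequent reciprocal classes, G w PY and g W py, are the parental types, so the F1 was G w PY / g W py.
The two rarest classes, g w PY and G W py, are the double crossovers. Comparing them with the parentals, only the g allele has switched, so g is the middle locus and the order is w – g – py.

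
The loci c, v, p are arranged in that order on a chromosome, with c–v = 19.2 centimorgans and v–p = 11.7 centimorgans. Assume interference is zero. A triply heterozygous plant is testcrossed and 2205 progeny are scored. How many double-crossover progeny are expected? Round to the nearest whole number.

Map distances give recombination frequencies of 0.192 and 0.117 for the two intervals.
With no interference, expected double-crossover frequency = 0.192 × 0.117 = 0.02246.
Expected number = 0.02246 × 2205 = 49.53 ≈ 50.

50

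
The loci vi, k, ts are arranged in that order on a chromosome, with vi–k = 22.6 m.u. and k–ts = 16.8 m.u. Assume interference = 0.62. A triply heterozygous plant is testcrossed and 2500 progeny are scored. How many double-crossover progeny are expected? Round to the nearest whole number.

Map distances give recombination frequencies of 0.226 and 0.168 for the two intervals.
With interference 0.62 (so coincidence = 0.38), expected double-crossover frequency = 0.226 × 0.168 × 0.38 = 0.01443.
Expected number = 0.01443 × 2500 = 36.07 ≈ 36.

36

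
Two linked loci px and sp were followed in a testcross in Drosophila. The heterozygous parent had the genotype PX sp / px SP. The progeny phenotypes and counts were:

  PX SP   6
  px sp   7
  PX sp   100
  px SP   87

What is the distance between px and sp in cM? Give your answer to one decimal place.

The recombinant classes are PX SP and px sp: 6 + 7 = 13.
Recombination frequency = 13/200 = 0.0650 ≈ 6.5%, i.e. 6.5 cM.

6.5 cM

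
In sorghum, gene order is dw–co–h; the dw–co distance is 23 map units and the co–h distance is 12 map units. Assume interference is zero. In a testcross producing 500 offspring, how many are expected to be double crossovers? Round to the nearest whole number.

14

Map distances give recombination frequencies of 0.230 and 0.120 for the two intervals.
With no interference, expected double-crossover frequency = 0.230 × 0.120 = 0.02760.
Expected number = 0.02760 × 500 = 13.80 ≈ 14.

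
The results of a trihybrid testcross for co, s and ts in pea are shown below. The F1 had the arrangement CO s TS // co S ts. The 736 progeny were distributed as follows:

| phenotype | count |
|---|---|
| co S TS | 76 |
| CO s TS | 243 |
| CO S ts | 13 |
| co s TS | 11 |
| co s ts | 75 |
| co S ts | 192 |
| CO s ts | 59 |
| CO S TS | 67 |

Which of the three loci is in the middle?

co

The two rarest classes, co s TS and CO S ts, are the double crossovers. Comparing them with the parentals, only the co allele has switched, so co is the middle locus and the order is s – co – ts.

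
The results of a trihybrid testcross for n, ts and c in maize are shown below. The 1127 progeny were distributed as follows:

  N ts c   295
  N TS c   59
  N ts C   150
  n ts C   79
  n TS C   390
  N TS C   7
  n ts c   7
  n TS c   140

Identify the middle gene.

The two most frequent reciprocal classes, N ts c and n TS C, are the parental types, so the F1 was N ts c / n TS C.
The two rarest classes, n ts c and N TS C, are the double crossovers. Comparing them with the parentals, only the n allele has switched, so n is the middle locus and the order is c – n – ts.

n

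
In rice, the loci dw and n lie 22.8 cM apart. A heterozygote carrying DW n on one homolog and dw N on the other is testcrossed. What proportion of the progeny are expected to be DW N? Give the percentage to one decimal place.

11.4%

A map distance of 22.8 cM corresponds to a recombination frequency of 0.228.
The F1 is DW n / dw N, so DW N is a recombinant gamete class with expected frequency r/2 = 0.228/2 = 0.1140.
That is 0.1140 = 11.4% of the progeny.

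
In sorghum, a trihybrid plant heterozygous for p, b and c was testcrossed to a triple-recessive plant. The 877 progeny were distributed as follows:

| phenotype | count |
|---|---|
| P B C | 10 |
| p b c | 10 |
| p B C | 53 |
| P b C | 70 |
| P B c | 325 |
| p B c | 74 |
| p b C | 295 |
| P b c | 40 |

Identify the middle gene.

The two most frequent reciprocal classes, P B c and p b C, are the parental types, so the F1 was P B c / p b C.
The two rarest classes, P B C and p b c, are the double crossovers. Comparing them with the parentals, only the c allele has switched, so c is the middle locus and the order is b – c – p.

c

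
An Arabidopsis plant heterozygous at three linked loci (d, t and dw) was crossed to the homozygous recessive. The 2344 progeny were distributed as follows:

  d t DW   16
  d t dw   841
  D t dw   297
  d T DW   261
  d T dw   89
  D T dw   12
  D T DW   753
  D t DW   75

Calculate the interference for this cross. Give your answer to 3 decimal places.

0.417

The two most frequent reciprocal classes, d t dw and D T DW, are the parental types, so the F1 was d t dw / D T DW.
The two rarest classes, d t DW and D T dw, are the double crossovers. Comparing them with the parentals, only the dw allele has switched, so dw is the middle locus and the order is t – dw – d.
t–dw: (164 + 28)/2344 = 0.0819; dw–d: (558 + 28)/2344 = 0.2500.
Expected DCO frequency = 0.0819 × 0.2500 ≈ 0.02048; observed = 28/2344 ≈ 0.01195.
Coefficient of coincidence = 0.01195/0.02048 ≈ 0.583; interference = 1 − 0.583 = 0.417.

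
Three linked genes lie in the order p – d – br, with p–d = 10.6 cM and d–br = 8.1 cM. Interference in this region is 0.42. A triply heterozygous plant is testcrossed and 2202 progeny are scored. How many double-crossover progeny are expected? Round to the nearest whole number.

Map distances give recombination frequencies of 0.106 and 0.081 for the two intervals.
With interference 0.42 (so coincidence = 0.58), expected double-crossover frequency = 0.106 × 0.081 × 0.58 = 0.00498.
Expected number = 0.00498 × 2202 = 10.97 ≈ 11.

11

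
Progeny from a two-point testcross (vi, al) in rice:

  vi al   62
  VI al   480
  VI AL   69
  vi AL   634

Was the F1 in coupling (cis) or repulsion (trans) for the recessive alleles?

trans

The two most frequent classes are VI al (480) and vi AL (634); these are the parental (non-recombinant) types.
So the F1 carried VI al on one chromosome and vi AL on the other — the recessive alleles are on opposite chromosomes (trans / repulsion).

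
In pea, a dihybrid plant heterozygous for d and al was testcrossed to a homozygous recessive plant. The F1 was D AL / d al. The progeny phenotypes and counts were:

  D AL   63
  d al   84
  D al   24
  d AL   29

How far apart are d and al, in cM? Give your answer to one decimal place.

The recombinant classes are D al and d AL: 24 + 29 = 53.
Recombination frequency = 53/200 = 0.2650 ≈ 26.5%, i.e. 26.5 cM.

26.5 cM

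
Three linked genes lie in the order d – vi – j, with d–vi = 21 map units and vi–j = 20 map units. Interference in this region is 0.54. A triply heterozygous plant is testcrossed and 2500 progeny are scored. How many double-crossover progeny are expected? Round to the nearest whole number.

48

Map distances give recombination frequencies of 0.210 and 0.200 for the two intervals.
With interference 0.54 (so coincidence = 0.46), expected double-crossover frequency = 0.210 × 0.200 × 0.46 = 0.01932.
Expected number = 0.01932 × 2500 = 48.30 ≈ 48.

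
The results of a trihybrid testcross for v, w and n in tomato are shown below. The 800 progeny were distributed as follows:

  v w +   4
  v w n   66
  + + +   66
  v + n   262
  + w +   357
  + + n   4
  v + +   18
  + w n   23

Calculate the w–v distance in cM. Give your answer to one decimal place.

17.5 cM

The two most frequent reciprocal classes, v + n and + w +, are the parental types, so the F1 was v + n / + w +.
The two rarest classes, + + n and v w +, are the double crossovers. Comparing them with the parentals, only the v allele has switched, so v is the middle locus and the order is w – v – n.
Crossovers in the w–v interval produce the single-crossover classes v w n and + + + (66 + 66 = 132) plus the double crossovers (8).
RF(w–v) = (132 + 8) / 800 = 140/800 = 0.1750 → 17.5 cM.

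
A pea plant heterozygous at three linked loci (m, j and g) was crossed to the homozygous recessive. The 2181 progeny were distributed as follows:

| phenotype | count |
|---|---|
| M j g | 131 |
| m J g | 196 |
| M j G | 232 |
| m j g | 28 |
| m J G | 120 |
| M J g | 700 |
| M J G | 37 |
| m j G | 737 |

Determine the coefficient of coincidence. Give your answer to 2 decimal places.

0.91

The two most frequent reciprocal classes, m j G and M J g, are the parental types, so the F1 was m j G / M J g.
The two rarest classes, m j g and M J G, are the double crossovers. Comparing them with the parentals, only the g allele has switched, so g is the middle locus and the order is m – g – j.
m–g: (428 + 65)/2181 = 0.2260; g–j: (251 + 65)/2181 = 0.1449.
Expected DCO frequency = 0.2260 × 0.1449 ≈ 0.03275; observed = 65/2181 ≈ 0.02980.
Coefficient of coincidence = 0.02980/0.03275 ≈ 0.91.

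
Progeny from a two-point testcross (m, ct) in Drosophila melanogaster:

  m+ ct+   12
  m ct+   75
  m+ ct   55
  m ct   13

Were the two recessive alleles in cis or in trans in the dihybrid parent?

trans

The two most frequent classes are m+ ct (55) and m ct+ (75); these are the parental (non-recombinant) types.
So the F1 carried m+ ct on one chromosome and m ct+ on the other — the recessive alleles are on opposite chromosomes (trans / repulsion).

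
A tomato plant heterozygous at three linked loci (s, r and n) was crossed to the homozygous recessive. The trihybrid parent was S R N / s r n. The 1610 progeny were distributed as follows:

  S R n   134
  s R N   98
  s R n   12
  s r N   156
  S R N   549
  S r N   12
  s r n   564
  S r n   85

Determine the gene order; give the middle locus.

r

The two rarest classes, S r N and s R n, are the double crossovers. Comparing them with the parentals, only the r allele has switched, so r is the middle locus and the order is s – r – n.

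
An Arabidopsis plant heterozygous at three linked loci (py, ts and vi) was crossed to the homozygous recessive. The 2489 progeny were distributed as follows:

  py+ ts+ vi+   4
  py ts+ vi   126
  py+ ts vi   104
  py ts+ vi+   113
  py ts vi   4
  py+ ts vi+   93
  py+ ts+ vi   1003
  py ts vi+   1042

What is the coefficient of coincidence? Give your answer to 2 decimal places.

0.39

The two most frequent reciprocal classes, py ts vi+ and py+ ts+ vi, are the parental types, so the F1 was py ts vi+ / py+ ts+ vi.
The two rarest classes, py ts vi and py+ ts+ vi+, are the double crossovers. Comparing them with the parentals, only the vi allele has switched, so vi is the middle locus and the order is ts – vi – py.
ts–vi: (217 + 8)/2489 = 0.0904; vi–py: (219 + 8)/2489 = 0.0912.
Expected DCO frequency = 0.0904 × 0.0912 ≈ 0.00824; observed = 8/2489 ≈ 0.00321.
Coefficient of coincidence = 0.00321/0.00824 ≈ 0.39.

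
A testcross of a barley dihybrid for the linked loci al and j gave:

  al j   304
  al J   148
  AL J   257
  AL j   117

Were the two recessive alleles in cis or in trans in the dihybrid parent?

The two most frequent classes are AL J (257) and al j (304); these are the parental (non-recombinant) types.
So the F1 carried AL J on one chromosome and al j on the other — the recessive alleles are on the same chromosome (cis / coupling).

cis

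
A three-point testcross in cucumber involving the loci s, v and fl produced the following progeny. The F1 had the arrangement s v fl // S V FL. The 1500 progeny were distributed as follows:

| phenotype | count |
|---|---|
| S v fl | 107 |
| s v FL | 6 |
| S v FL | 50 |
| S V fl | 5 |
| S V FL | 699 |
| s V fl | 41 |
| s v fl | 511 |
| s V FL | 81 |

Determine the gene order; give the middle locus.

fl

The two rarest classes, s v FL and S V fl, are the double crossovers. Comparing them with the parentals, only the fl allele has switched, so fl is the middle locus and the order is s – fl – v.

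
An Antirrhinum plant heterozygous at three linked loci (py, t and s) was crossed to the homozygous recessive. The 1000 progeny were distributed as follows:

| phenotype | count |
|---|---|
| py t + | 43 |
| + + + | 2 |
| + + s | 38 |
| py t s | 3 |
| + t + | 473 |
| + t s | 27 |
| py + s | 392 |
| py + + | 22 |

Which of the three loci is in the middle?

The two most frequent reciprocal classes, + t + and py + s, are the parental types, so the F1 was + t + / py + s.
The two rarest classes, + + + and py t s, are the double crossovers. Comparing them with the parentals, only the t allele has switched, so t is the middle locus and the order is s – t – py.

t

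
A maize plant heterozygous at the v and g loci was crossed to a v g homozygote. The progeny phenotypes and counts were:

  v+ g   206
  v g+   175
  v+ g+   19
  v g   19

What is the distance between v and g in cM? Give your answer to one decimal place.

9.1 cM

The two most frequent classes, v+ g (206) and v g+ (175), are the parental types, so the F1 was v+ g / v g+.
The recombinant classes are v+ g+ and v g: 19 + 19 = 38.
Recombination frequency = 38/419 = 0.0907 ≈ 9.1%, i.e. 9.1 cM.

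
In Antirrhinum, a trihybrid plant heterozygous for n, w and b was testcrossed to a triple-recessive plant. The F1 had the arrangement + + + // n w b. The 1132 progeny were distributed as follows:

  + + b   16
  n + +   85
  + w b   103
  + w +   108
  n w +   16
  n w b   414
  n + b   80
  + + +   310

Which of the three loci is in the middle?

The two rarest classes, + + b and n w +, are the double crossovers. Comparing them with the parentals, only the b allele has switched, so b is the middle locus and the order is n – b – w.

b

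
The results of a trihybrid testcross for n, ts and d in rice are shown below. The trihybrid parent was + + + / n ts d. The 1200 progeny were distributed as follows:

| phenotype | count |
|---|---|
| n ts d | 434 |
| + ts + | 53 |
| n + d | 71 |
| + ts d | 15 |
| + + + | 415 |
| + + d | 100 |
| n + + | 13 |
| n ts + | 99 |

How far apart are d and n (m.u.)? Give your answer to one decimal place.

The two rarest classes, n + + and + ts d, are the double crossovers. Comparing them with the parentals, only the n allele has switched, so n is the middle locus and the order is ts – n – d.
Crossovers in the n–d interval produce the single-crossover classes + + d and n ts + (100 + 99 = 199) plus the double crossovers (28).
RF(n–d) = (199 + 28) / 1200 = 227/1200 = 0.1892 → 18.9 m.u.

18.9 m.u.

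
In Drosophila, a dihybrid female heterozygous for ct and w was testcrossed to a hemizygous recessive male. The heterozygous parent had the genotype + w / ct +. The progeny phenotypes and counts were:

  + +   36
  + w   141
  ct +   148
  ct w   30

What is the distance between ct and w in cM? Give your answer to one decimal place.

18.6 cM

The recombinant classes are + + and ct w: 36 + 30 = 66.
Recombination frequency = 66/355 = 0.1859 ≈ 18.6%, i.e. 18.6 cM.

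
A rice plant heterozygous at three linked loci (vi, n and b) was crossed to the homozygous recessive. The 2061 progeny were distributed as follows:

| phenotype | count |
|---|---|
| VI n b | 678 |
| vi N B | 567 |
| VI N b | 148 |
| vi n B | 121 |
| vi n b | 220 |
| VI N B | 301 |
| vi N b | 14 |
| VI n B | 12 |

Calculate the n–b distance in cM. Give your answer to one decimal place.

14.3 cM

The two most frequent reciprocal classes, vi N B and VI n b, are the parental types, so the F1 was vi N B / VI n b.
The two rarest classes, vi N b and VI n B, are the double crossovers. Comparing them with the parentals, only the b allele has switched, so b is the middle locus and the order is vi – b – n.
Crossovers in the b–n interval produce the single-crossover classes vi n B and VI N b (121 + 148 = 269) plus the double crossovers (26).
RF(b–n) = (269 + 26) / 2061 = 295/2061 = 0.1431 → 14.3 cM.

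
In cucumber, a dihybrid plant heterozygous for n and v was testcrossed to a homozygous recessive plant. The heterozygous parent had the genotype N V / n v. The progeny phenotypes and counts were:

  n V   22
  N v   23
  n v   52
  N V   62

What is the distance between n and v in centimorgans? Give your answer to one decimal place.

The recombinant classes are N v and n V: 23 + 22 = 45.
Recombination frequency = 45/159 = 0.2830 ≈ 28.3%, i.e. 28.3 centimorgans.

28.3 centimorgans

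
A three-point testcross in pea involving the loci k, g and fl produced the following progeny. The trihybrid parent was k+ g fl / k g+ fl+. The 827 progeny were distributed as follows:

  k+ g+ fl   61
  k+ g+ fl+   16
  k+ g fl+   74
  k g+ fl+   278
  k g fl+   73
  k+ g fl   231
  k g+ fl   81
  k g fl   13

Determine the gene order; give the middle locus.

k

The two rarest classes, k g fl and k+ g+ fl+, are the double crossovers. Comparing them with the parentals, only the k allele has switched, so k is the middle locus and the order is fl – k – g.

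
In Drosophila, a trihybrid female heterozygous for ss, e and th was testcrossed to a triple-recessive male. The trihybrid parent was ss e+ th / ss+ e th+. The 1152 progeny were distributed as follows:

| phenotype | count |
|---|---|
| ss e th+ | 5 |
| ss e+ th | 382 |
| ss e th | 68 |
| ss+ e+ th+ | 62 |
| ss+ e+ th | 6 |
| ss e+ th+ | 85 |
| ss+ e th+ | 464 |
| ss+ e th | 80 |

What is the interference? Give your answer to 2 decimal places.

0.49

The two rarest classes, ss+ e+ th and ss e th+, are the double crossovers. Comparing them with the parentals, only the ss allele has switched, so ss is the middle locus and the order is th – ss – e.
th–ss: (165 + 11)/1152 = 0.1528; ss–e: (130 + 11)/1152 = 0.1224.
Expected DCO frequency = 0.1528 × 0.1224 ≈ 0.01870; observed = 11/1152 ≈ 0.00955.
Coefficient of coincidence = 0.00955/0.01870 ≈ 0.51; interference = 1 − 0.51 = 0.49.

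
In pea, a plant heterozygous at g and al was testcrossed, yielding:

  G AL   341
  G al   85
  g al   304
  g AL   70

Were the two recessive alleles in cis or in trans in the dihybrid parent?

cis

The two most frequent classes are G AL (341) and g al (304); these are the parental (non-recombinant) types.
So the F1 carried G AL on one chromosome and g al on the other — the recessive alleles are on the same chromosome (cis / coupling).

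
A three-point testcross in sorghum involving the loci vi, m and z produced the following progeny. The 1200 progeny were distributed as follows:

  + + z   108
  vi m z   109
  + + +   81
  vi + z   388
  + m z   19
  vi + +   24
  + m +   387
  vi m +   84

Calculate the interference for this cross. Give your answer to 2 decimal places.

The two most frequent reciprocal classes, vi + z and + m +, are the parental types, so the F1 was vi + z / + m +.
The two rarest classes, vi + + and + m z, are the double crossovers. Comparing them with the parentals, only the z allele has switched, so z is the middle locus and the order is vi – z – m.
vi–z: (192 + 43)/1200 = 0.1958; z–m: (190 + 43)/1200 = 0.1942.
Expected DCO frequency = 0.1958 × 0.1942 ≈ 0.03802; observed = 43/1200 ≈ 0.03583.
Coefficient of coincidence = 0.03583/0.03802 ≈ 0.94; interference = 1 − 0.94 = 0.06.

0.06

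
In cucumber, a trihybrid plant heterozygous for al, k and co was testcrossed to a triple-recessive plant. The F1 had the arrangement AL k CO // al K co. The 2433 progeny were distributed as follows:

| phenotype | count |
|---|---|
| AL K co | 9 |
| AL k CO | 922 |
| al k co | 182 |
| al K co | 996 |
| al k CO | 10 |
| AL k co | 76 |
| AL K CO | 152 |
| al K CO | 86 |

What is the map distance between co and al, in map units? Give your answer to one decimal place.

The two rarest classes, al k CO and AL K co, are the double crossovers. Comparing them with the parentals, only the al allele has switched, so al is the middle locus and the order is co – al – k.
Crossovers in the co–al interval produce the single-crossover classes AL k co and al K CO (76 + 86 = 162) plus the double crossovers (19).
RF(co–al) = (162 + 19) / 2433 = 181/2433 = 0.0744 → 7.4 map units.

7.4 map units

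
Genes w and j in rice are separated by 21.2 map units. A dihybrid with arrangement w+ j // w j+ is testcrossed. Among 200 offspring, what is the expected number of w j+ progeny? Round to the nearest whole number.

A map distance of 21.2 map units corresponds to a recombination frequency of 0.212.
The F1 is w+ j / w j+, so w j+ is a parental gamete class with expected frequency (1 − r)/2 = 0.788/2 = 0.3940.
Expected number = 0.3940 × 200 = 78.80 ≈ 79.

79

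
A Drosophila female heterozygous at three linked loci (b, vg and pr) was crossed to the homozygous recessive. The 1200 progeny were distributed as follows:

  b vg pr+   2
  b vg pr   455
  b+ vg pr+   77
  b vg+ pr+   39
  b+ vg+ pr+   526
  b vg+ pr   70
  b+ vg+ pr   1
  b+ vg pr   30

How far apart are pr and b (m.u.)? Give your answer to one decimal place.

The two most frequent reciprocal classes, b vg pr and b+ vg+ pr+, are the parental types, so the F1 was b vg pr / b+ vg+ pr+.
The two rarest classes, b vg pr+ and b+ vg+ pr, are the double crossovers. Comparing them with the parentals, only the pr allele has switched, so pr is the middle locus and the order is b – pr – vg.
Crossovers in the b–pr interval produce the single-crossover classes b+ vg pr and b vg+ pr+ (30 + 39 = 69) plus the double crossovers (3).
RF(b–pr) = (69 + 3) / 1200 = 72/1200 = 0.0600 → 6.0 m.u.

6.0 m.u.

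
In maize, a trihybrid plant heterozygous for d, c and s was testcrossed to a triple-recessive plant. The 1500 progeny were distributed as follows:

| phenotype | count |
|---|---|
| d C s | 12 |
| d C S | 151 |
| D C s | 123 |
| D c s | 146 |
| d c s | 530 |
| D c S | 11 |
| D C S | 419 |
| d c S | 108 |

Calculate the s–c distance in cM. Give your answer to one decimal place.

The two most frequent reciprocal classes, d c s and D C S, are the parental types, so the F1 was d c s / D C S.
The two rarest classes, d C s and D c S, are the double crossovers. Comparing them with the parentals, only the c allele has switched, so c is the middle locus and the order is d – c – s.
Crossovers in the c–s interval produce the single-crossover classes d c S and D C s (108 + 123 = 231) plus the double crossovers (23).
RF(c–s) = (231 + 23) / 1500 = 254/1500 = 0.1693 → 16.9 cM.

16.9 cM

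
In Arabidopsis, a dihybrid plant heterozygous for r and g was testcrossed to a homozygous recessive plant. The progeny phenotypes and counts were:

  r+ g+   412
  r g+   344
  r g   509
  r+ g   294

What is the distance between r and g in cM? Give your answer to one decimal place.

40.9 cM

The two most frequent classes, r+ g+ (412) and r g (509), are the parental types, so the F1 was r+ g+ / r g.
The recombinant classes are r+ g and r g+: 294 + 344 = 638.
Recombination frequency = 638/1559 = 0.4092 ≈ 40.9%, i.e. 40.9 cM.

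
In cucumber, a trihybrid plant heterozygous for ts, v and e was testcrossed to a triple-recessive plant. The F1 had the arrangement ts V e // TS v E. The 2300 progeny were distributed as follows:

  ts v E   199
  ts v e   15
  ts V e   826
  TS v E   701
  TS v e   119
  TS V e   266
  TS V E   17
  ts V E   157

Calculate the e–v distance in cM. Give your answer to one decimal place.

13.4 cM

The two rarest classes, ts v e and TS V E, are the double crossovers. Comparing them with the parentals, only the v allele has switched, so v is the middle locus and the order is e – v – ts.
Crossovers in the e–v interval produce the single-crossover classes ts V E and TS v e (157 + 119 = 276) plus the double crossovers (32).
RF(e–v) = (276 + 32) / 2300 = 308/2300 = 0.1339 → 13.4 cM.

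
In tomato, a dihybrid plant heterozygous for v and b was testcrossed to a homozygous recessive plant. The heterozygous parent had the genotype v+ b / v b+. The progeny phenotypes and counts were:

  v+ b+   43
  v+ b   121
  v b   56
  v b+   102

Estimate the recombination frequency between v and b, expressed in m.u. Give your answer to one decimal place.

30.7 m.u.

The recombinant classes are v+ b+ and v b: 43 + 56 = 99.
Recombination frequency = 99/322 = 0.3075 ≈ 30.7%, i.e. 30.7 m.u.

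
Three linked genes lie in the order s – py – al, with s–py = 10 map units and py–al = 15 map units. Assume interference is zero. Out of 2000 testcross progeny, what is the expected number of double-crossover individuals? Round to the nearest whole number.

Map distances give recombination frequencies of 0.100 and 0.150 for the two intervals.
With no interference, expected double-crossover frequency = 0.100 × 0.150 = 0.01500.
Expected number = 0.01500 × 2000 = 30.00 ≈ 30.

30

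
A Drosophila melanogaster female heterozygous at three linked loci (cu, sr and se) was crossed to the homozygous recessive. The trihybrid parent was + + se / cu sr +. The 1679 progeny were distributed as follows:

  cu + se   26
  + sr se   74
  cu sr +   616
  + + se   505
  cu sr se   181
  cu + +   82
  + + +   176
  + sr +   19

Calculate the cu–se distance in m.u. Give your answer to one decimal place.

23.9 m.u.

The two rarest classes, cu + se and + sr +, are the double crossovers. Comparing them with the parentals, only the cu allele has switched, so cu is the middle locus and the order is sr – cu – se.
Crossovers in the cu–se interval produce the single-crossover classes + + + and cu sr se (176 + 181 = 357) plus the double crossovers (45).
RF(cu–se) = (357 + 45) / 1679 = 402/1679 = 0.2394 → 23.9 m.u.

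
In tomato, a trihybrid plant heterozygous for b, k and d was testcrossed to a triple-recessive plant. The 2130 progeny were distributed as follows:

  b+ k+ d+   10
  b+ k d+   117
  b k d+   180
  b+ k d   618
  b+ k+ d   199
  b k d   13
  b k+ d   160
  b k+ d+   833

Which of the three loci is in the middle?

The two most frequent reciprocal classes, b k+ d+ and b+ k d, are the parental types, so the F1 was b k+ d+ / b+ k d.
The two rarest classes, b+ k+ d+ and b k d, are the double crossovers. Comparing them with the parentals, only the b allele has switched, so b is the middle locus and the order is k – b – d.

b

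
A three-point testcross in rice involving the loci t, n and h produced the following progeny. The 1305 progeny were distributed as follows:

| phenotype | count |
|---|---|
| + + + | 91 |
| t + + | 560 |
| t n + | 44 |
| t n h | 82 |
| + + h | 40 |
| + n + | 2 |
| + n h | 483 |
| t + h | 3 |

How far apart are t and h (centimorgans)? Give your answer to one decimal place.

13.6 centimorgans

The two most frequent reciprocal classes, + n h and t + +, are the parental types, so the F1 was + n h / t + +.
The two rarest classes, + n + and t + h, are the double crossovers. Comparing them with the parentals, only the h allele has switched, so h is the middle locus and the order is n – h – t.
Crossovers in the h–t interval produce the single-crossover classes t n h and + + + (82 + 91 = 173) plus the double crossovers (5).
RF(h–t) = (173 + 5) / 1305 = 178/1305 = 0.1364 → 13.6 centimorgans.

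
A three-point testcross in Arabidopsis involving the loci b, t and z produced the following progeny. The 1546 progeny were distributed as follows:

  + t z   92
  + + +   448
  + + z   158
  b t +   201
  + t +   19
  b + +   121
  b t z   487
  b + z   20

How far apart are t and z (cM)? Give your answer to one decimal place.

The two most frequent reciprocal classes, + + + and b t z, are the parental types, so the F1 was + + + / b t z.
The two rarest classes, + t + and b + z, are the double crossovers. Comparing them with the parentals, only the t allele has switched, so t is the middle locus and the order is b – t – z.
Crossovers in the t–z interval produce the single-crossover classes + + z and b t + (158 + 201 = 359) plus the double crossovers (39).
RF(t–z) = (359 + 39) / 1546 = 398/1546 = 0.2574 → 25.7 cM.

25.7 cM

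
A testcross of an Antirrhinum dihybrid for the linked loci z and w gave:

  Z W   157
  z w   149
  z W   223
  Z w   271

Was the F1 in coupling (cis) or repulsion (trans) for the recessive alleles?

The two most frequent classes are Z w (271) and z W (223); these are the parental (non-recombinant) types.
So the F1 carried Z w on one chromosome and z W on the other — the recessive alleles are on opposite chromosomes (trans / repulsion).

trans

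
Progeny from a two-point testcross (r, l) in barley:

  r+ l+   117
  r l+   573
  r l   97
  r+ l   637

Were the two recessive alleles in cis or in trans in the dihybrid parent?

trans

The two most frequent classes are r+ l (637) and r l+ (573); these are the parental (non-recombinant) types.
So the F1 carried r+ l on one chromosome and r l+ on the other — the recessive alleles are on opposite chromosomes (trans / repulsion).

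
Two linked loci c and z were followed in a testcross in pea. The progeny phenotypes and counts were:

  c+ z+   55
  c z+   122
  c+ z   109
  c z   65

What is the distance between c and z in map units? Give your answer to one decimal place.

34.2 map units

The two most frequent classes, c+ z (109) and c z+ (122), are the parental types, so the F1 was c+ z / c z+.
The recombinant classes are c+ z+ and c z: 55 + 65 = 120.
Recombination frequency = 120/351 = 0.3419 ≈ 34.2%, i.e. 34.2 map units.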